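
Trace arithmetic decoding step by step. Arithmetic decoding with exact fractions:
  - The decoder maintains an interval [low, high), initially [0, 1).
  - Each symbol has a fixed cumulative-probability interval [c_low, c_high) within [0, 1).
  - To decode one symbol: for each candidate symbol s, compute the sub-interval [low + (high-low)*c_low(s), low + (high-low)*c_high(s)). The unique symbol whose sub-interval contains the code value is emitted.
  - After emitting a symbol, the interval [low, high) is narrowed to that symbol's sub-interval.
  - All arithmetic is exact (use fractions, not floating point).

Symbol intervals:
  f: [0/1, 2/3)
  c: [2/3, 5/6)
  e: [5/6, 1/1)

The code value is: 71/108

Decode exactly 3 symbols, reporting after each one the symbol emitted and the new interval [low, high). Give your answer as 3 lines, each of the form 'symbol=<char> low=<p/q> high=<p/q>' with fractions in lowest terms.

Step 1: interval [0/1, 1/1), width = 1/1 - 0/1 = 1/1
  'f': [0/1 + 1/1*0/1, 0/1 + 1/1*2/3) = [0/1, 2/3) <- contains code 71/108
  'c': [0/1 + 1/1*2/3, 0/1 + 1/1*5/6) = [2/3, 5/6)
  'e': [0/1 + 1/1*5/6, 0/1 + 1/1*1/1) = [5/6, 1/1)
  emit 'f', narrow to [0/1, 2/3)
Step 2: interval [0/1, 2/3), width = 2/3 - 0/1 = 2/3
  'f': [0/1 + 2/3*0/1, 0/1 + 2/3*2/3) = [0/1, 4/9)
  'c': [0/1 + 2/3*2/3, 0/1 + 2/3*5/6) = [4/9, 5/9)
  'e': [0/1 + 2/3*5/6, 0/1 + 2/3*1/1) = [5/9, 2/3) <- contains code 71/108
  emit 'e', narrow to [5/9, 2/3)
Step 3: interval [5/9, 2/3), width = 2/3 - 5/9 = 1/9
  'f': [5/9 + 1/9*0/1, 5/9 + 1/9*2/3) = [5/9, 17/27)
  'c': [5/9 + 1/9*2/3, 5/9 + 1/9*5/6) = [17/27, 35/54)
  'e': [5/9 + 1/9*5/6, 5/9 + 1/9*1/1) = [35/54, 2/3) <- contains code 71/108
  emit 'e', narrow to [35/54, 2/3)

Answer: symbol=f low=0/1 high=2/3
symbol=e low=5/9 high=2/3
symbol=e low=35/54 high=2/3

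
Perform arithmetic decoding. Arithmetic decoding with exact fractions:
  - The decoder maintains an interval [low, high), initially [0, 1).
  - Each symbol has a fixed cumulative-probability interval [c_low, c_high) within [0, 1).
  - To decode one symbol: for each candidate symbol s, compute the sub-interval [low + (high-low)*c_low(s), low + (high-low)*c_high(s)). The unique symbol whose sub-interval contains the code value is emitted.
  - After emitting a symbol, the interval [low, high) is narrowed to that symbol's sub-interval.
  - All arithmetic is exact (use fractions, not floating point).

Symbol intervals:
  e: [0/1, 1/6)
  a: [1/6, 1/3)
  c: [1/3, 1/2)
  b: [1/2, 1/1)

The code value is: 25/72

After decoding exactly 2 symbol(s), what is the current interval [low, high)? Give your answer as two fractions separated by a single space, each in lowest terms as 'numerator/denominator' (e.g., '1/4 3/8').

Step 1: interval [0/1, 1/1), width = 1/1 - 0/1 = 1/1
  'e': [0/1 + 1/1*0/1, 0/1 + 1/1*1/6) = [0/1, 1/6)
  'a': [0/1 + 1/1*1/6, 0/1 + 1/1*1/3) = [1/6, 1/3)
  'c': [0/1 + 1/1*1/3, 0/1 + 1/1*1/2) = [1/3, 1/2) <- contains code 25/72
  'b': [0/1 + 1/1*1/2, 0/1 + 1/1*1/1) = [1/2, 1/1)
  emit 'c', narrow to [1/3, 1/2)
Step 2: interval [1/3, 1/2), width = 1/2 - 1/3 = 1/6
  'e': [1/3 + 1/6*0/1, 1/3 + 1/6*1/6) = [1/3, 13/36) <- contains code 25/72
  'a': [1/3 + 1/6*1/6, 1/3 + 1/6*1/3) = [13/36, 7/18)
  'c': [1/3 + 1/6*1/3, 1/3 + 1/6*1/2) = [7/18, 5/12)
  'b': [1/3 + 1/6*1/2, 1/3 + 1/6*1/1) = [5/12, 1/2)
  emit 'e', narrow to [1/3, 13/36)

Answer: 1/3 13/36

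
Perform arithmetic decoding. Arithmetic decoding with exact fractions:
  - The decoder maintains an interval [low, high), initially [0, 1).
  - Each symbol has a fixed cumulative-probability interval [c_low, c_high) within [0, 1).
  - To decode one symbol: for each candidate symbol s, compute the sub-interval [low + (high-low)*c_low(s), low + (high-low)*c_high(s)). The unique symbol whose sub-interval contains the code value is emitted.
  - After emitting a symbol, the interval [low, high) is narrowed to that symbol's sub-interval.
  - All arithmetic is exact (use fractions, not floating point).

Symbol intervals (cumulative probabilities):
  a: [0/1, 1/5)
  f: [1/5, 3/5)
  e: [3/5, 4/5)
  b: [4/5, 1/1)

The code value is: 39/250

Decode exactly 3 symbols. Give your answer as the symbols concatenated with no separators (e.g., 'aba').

Step 1: interval [0/1, 1/1), width = 1/1 - 0/1 = 1/1
  'a': [0/1 + 1/1*0/1, 0/1 + 1/1*1/5) = [0/1, 1/5) <- contains code 39/250
  'f': [0/1 + 1/1*1/5, 0/1 + 1/1*3/5) = [1/5, 3/5)
  'e': [0/1 + 1/1*3/5, 0/1 + 1/1*4/5) = [3/5, 4/5)
  'b': [0/1 + 1/1*4/5, 0/1 + 1/1*1/1) = [4/5, 1/1)
  emit 'a', narrow to [0/1, 1/5)
Step 2: interval [0/1, 1/5), width = 1/5 - 0/1 = 1/5
  'a': [0/1 + 1/5*0/1, 0/1 + 1/5*1/5) = [0/1, 1/25)
  'f': [0/1 + 1/5*1/5, 0/1 + 1/5*3/5) = [1/25, 3/25)
  'e': [0/1 + 1/5*3/5, 0/1 + 1/5*4/5) = [3/25, 4/25) <- contains code 39/250
  'b': [0/1 + 1/5*4/5, 0/1 + 1/5*1/1) = [4/25, 1/5)
  emit 'e', narrow to [3/25, 4/25)
Step 3: interval [3/25, 4/25), width = 4/25 - 3/25 = 1/25
  'a': [3/25 + 1/25*0/1, 3/25 + 1/25*1/5) = [3/25, 16/125)
  'f': [3/25 + 1/25*1/5, 3/25 + 1/25*3/5) = [16/125, 18/125)
  'e': [3/25 + 1/25*3/5, 3/25 + 1/25*4/5) = [18/125, 19/125)
  'b': [3/25 + 1/25*4/5, 3/25 + 1/25*1/1) = [19/125, 4/25) <- contains code 39/250
  emit 'b', narrow to [19/125, 4/25)

Answer: aeb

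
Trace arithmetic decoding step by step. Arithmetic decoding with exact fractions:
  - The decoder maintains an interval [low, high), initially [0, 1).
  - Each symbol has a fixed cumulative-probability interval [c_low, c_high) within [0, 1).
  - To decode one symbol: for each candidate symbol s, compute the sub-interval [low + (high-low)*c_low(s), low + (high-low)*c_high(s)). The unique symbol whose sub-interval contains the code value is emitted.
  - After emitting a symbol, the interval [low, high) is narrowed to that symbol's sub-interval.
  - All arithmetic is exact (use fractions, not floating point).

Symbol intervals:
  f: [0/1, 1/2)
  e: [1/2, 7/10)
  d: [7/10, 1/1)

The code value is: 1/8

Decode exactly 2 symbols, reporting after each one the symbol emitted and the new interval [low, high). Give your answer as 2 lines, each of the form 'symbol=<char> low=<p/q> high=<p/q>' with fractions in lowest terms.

Answer: symbol=f low=0/1 high=1/2
symbol=f low=0/1 high=1/4

Derivation:
Step 1: interval [0/1, 1/1), width = 1/1 - 0/1 = 1/1
  'f': [0/1 + 1/1*0/1, 0/1 + 1/1*1/2) = [0/1, 1/2) <- contains code 1/8
  'e': [0/1 + 1/1*1/2, 0/1 + 1/1*7/10) = [1/2, 7/10)
  'd': [0/1 + 1/1*7/10, 0/1 + 1/1*1/1) = [7/10, 1/1)
  emit 'f', narrow to [0/1, 1/2)
Step 2: interval [0/1, 1/2), width = 1/2 - 0/1 = 1/2
  'f': [0/1 + 1/2*0/1, 0/1 + 1/2*1/2) = [0/1, 1/4) <- contains code 1/8
  'e': [0/1 + 1/2*1/2, 0/1 + 1/2*7/10) = [1/4, 7/20)
  'd': [0/1 + 1/2*7/10, 0/1 + 1/2*1/1) = [7/20, 1/2)
  emit 'f', narrow to [0/1, 1/4)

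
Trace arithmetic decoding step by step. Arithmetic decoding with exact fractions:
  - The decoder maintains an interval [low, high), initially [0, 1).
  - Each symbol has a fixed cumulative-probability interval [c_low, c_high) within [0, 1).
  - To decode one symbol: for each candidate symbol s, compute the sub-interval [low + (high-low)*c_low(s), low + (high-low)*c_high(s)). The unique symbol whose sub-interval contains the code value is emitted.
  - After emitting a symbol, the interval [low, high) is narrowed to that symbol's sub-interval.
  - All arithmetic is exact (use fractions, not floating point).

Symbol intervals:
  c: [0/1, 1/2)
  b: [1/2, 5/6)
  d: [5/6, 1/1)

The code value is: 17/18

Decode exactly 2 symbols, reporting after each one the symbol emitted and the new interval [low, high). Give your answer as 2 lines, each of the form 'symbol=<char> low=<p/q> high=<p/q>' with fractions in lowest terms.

Step 1: interval [0/1, 1/1), width = 1/1 - 0/1 = 1/1
  'c': [0/1 + 1/1*0/1, 0/1 + 1/1*1/2) = [0/1, 1/2)
  'b': [0/1 + 1/1*1/2, 0/1 + 1/1*5/6) = [1/2, 5/6)
  'd': [0/1 + 1/1*5/6, 0/1 + 1/1*1/1) = [5/6, 1/1) <- contains code 17/18
  emit 'd', narrow to [5/6, 1/1)
Step 2: interval [5/6, 1/1), width = 1/1 - 5/6 = 1/6
  'c': [5/6 + 1/6*0/1, 5/6 + 1/6*1/2) = [5/6, 11/12)
  'b': [5/6 + 1/6*1/2, 5/6 + 1/6*5/6) = [11/12, 35/36) <- contains code 17/18
  'd': [5/6 + 1/6*5/6, 5/6 + 1/6*1/1) = [35/36, 1/1)
  emit 'b', narrow to [11/12, 35/36)

Answer: symbol=d low=5/6 high=1/1
symbol=b low=11/12 high=35/36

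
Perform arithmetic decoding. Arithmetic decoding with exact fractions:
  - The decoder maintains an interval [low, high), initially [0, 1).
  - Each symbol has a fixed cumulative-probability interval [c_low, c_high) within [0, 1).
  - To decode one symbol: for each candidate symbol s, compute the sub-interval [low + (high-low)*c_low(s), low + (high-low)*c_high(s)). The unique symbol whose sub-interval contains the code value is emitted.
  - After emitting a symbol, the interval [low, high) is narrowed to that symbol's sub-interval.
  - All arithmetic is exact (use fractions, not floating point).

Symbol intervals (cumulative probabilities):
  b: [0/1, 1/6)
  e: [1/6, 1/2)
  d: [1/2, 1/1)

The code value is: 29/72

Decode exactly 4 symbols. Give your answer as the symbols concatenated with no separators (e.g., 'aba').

Step 1: interval [0/1, 1/1), width = 1/1 - 0/1 = 1/1
  'b': [0/1 + 1/1*0/1, 0/1 + 1/1*1/6) = [0/1, 1/6)
  'e': [0/1 + 1/1*1/6, 0/1 + 1/1*1/2) = [1/6, 1/2) <- contains code 29/72
  'd': [0/1 + 1/1*1/2, 0/1 + 1/1*1/1) = [1/2, 1/1)
  emit 'e', narrow to [1/6, 1/2)
Step 2: interval [1/6, 1/2), width = 1/2 - 1/6 = 1/3
  'b': [1/6 + 1/3*0/1, 1/6 + 1/3*1/6) = [1/6, 2/9)
  'e': [1/6 + 1/3*1/6, 1/6 + 1/3*1/2) = [2/9, 1/3)
  'd': [1/6 + 1/3*1/2, 1/6 + 1/3*1/1) = [1/3, 1/2) <- contains code 29/72
  emit 'd', narrow to [1/3, 1/2)
Step 3: interval [1/3, 1/2), width = 1/2 - 1/3 = 1/6
  'b': [1/3 + 1/6*0/1, 1/3 + 1/6*1/6) = [1/3, 13/36)
  'e': [1/3 + 1/6*1/6, 1/3 + 1/6*1/2) = [13/36, 5/12) <- contains code 29/72
  'd': [1/3 + 1/6*1/2, 1/3 + 1/6*1/1) = [5/12, 1/2)
  emit 'e', narrow to [13/36, 5/12)
Step 4: interval [13/36, 5/12), width = 5/12 - 13/36 = 1/18
  'b': [13/36 + 1/18*0/1, 13/36 + 1/18*1/6) = [13/36, 10/27)
  'e': [13/36 + 1/18*1/6, 13/36 + 1/18*1/2) = [10/27, 7/18)
  'd': [13/36 + 1/18*1/2, 13/36 + 1/18*1/1) = [7/18, 5/12) <- contains code 29/72
  emit 'd', narrow to [7/18, 5/12)

Answer: eded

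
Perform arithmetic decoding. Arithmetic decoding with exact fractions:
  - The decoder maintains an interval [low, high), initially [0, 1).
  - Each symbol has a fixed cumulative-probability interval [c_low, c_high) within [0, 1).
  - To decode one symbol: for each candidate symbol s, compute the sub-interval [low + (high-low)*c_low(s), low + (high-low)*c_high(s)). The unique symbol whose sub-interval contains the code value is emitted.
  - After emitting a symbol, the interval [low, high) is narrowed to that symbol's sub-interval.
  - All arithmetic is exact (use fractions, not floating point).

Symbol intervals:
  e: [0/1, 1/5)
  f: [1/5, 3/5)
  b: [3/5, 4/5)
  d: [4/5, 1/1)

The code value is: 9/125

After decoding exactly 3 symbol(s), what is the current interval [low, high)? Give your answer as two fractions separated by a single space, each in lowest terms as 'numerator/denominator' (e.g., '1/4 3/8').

Step 1: interval [0/1, 1/1), width = 1/1 - 0/1 = 1/1
  'e': [0/1 + 1/1*0/1, 0/1 + 1/1*1/5) = [0/1, 1/5) <- contains code 9/125
  'f': [0/1 + 1/1*1/5, 0/1 + 1/1*3/5) = [1/5, 3/5)
  'b': [0/1 + 1/1*3/5, 0/1 + 1/1*4/5) = [3/5, 4/5)
  'd': [0/1 + 1/1*4/5, 0/1 + 1/1*1/1) = [4/5, 1/1)
  emit 'e', narrow to [0/1, 1/5)
Step 2: interval [0/1, 1/5), width = 1/5 - 0/1 = 1/5
  'e': [0/1 + 1/5*0/1, 0/1 + 1/5*1/5) = [0/1, 1/25)
  'f': [0/1 + 1/5*1/5, 0/1 + 1/5*3/5) = [1/25, 3/25) <- contains code 9/125
  'b': [0/1 + 1/5*3/5, 0/1 + 1/5*4/5) = [3/25, 4/25)
  'd': [0/1 + 1/5*4/5, 0/1 + 1/5*1/1) = [4/25, 1/5)
  emit 'f', narrow to [1/25, 3/25)
Step 3: interval [1/25, 3/25), width = 3/25 - 1/25 = 2/25
  'e': [1/25 + 2/25*0/1, 1/25 + 2/25*1/5) = [1/25, 7/125)
  'f': [1/25 + 2/25*1/5, 1/25 + 2/25*3/5) = [7/125, 11/125) <- contains code 9/125
  'b': [1/25 + 2/25*3/5, 1/25 + 2/25*4/5) = [11/125, 13/125)
  'd': [1/25 + 2/25*4/5, 1/25 + 2/25*1/1) = [13/125, 3/25)
  emit 'f', narrow to [7/125, 11/125)

Answer: 7/125 11/125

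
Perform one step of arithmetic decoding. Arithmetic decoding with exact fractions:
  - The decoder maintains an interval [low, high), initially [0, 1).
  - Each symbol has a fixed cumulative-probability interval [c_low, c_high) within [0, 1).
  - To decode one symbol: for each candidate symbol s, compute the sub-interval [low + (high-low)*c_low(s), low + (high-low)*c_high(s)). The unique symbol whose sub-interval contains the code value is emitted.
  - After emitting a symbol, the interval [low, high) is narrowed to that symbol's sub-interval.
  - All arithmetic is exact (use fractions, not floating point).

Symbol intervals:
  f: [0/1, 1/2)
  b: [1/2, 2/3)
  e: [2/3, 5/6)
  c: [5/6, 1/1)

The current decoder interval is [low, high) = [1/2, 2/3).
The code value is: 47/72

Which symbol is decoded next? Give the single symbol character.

Answer: c

Derivation:
Interval width = high − low = 2/3 − 1/2 = 1/6
Scaled code = (code − low) / width = (47/72 − 1/2) / 1/6 = 11/12
  f: [0/1, 1/2) 
  b: [1/2, 2/3) 
  e: [2/3, 5/6) 
  c: [5/6, 1/1) ← scaled code falls here ✓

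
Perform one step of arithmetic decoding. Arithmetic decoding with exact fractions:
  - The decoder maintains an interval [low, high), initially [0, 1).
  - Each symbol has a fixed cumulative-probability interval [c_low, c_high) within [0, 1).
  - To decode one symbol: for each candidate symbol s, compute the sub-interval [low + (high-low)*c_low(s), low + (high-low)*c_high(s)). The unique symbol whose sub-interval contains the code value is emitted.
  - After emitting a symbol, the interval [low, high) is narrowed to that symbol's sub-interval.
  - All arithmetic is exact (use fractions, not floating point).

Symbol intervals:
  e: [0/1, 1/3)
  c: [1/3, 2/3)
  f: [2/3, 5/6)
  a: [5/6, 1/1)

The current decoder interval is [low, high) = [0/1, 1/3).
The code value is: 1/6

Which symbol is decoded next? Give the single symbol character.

Answer: c

Derivation:
Interval width = high − low = 1/3 − 0/1 = 1/3
Scaled code = (code − low) / width = (1/6 − 0/1) / 1/3 = 1/2
  e: [0/1, 1/3) 
  c: [1/3, 2/3) ← scaled code falls here ✓
  f: [2/3, 5/6) 
  a: [5/6, 1/1) 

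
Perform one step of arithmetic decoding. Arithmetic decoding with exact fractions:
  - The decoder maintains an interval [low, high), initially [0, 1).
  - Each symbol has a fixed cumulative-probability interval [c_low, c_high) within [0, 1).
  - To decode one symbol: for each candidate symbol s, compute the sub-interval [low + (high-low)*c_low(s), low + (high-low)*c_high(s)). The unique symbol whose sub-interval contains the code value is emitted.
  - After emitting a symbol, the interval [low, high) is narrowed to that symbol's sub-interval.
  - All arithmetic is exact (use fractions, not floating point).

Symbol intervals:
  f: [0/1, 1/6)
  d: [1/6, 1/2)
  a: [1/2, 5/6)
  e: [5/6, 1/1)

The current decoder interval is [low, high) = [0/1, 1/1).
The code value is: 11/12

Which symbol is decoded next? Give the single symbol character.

Answer: e

Derivation:
Interval width = high − low = 1/1 − 0/1 = 1/1
Scaled code = (code − low) / width = (11/12 − 0/1) / 1/1 = 11/12
  f: [0/1, 1/6) 
  d: [1/6, 1/2) 
  a: [1/2, 5/6) 
  e: [5/6, 1/1) ← scaled code falls here ✓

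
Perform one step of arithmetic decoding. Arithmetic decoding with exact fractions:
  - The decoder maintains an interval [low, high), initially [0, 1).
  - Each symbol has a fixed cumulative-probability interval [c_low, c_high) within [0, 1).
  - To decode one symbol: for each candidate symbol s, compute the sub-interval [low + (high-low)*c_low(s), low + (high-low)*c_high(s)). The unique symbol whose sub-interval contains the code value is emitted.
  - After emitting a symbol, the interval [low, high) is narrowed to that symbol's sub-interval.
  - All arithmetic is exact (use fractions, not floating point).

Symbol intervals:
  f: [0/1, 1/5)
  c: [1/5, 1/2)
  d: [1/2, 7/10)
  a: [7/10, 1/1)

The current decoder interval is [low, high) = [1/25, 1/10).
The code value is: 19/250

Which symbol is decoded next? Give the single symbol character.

Answer: d

Derivation:
Interval width = high − low = 1/10 − 1/25 = 3/50
Scaled code = (code − low) / width = (19/250 − 1/25) / 3/50 = 3/5
  f: [0/1, 1/5) 
  c: [1/5, 1/2) 
  d: [1/2, 7/10) ← scaled code falls here ✓
  a: [7/10, 1/1) 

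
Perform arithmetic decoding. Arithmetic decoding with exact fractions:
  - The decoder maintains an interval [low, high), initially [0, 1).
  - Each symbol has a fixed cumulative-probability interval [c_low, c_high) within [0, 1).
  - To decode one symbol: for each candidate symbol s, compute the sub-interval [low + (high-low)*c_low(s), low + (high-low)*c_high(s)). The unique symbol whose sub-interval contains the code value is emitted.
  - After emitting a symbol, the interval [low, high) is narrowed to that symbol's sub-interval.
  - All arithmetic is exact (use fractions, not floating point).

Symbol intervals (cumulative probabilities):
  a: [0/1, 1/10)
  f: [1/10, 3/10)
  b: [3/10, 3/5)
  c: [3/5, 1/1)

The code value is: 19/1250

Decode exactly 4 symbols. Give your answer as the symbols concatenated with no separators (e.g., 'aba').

Answer: affc

Derivation:
Step 1: interval [0/1, 1/1), width = 1/1 - 0/1 = 1/1
  'a': [0/1 + 1/1*0/1, 0/1 + 1/1*1/10) = [0/1, 1/10) <- contains code 19/1250
  'f': [0/1 + 1/1*1/10, 0/1 + 1/1*3/10) = [1/10, 3/10)
  'b': [0/1 + 1/1*3/10, 0/1 + 1/1*3/5) = [3/10, 3/5)
  'c': [0/1 + 1/1*3/5, 0/1 + 1/1*1/1) = [3/5, 1/1)
  emit 'a', narrow to [0/1, 1/10)
Step 2: interval [0/1, 1/10), width = 1/10 - 0/1 = 1/10
  'a': [0/1 + 1/10*0/1, 0/1 + 1/10*1/10) = [0/1, 1/100)
  'f': [0/1 + 1/10*1/10, 0/1 + 1/10*3/10) = [1/100, 3/100) <- contains code 19/1250
  'b': [0/1 + 1/10*3/10, 0/1 + 1/10*3/5) = [3/100, 3/50)
  'c': [0/1 + 1/10*3/5, 0/1 + 1/10*1/1) = [3/50, 1/10)
  emit 'f', narrow to [1/100, 3/100)
Step 3: interval [1/100, 3/100), width = 3/100 - 1/100 = 1/50
  'a': [1/100 + 1/50*0/1, 1/100 + 1/50*1/10) = [1/100, 3/250)
  'f': [1/100 + 1/50*1/10, 1/100 + 1/50*3/10) = [3/250, 2/125) <- contains code 19/1250
  'b': [1/100 + 1/50*3/10, 1/100 + 1/50*3/5) = [2/125, 11/500)
  'c': [1/100 + 1/50*3/5, 1/100 + 1/50*1/1) = [11/500, 3/100)
  emit 'f', narrow to [3/250, 2/125)
Step 4: interval [3/250, 2/125), width = 2/125 - 3/250 = 1/250
  'a': [3/250 + 1/250*0/1, 3/250 + 1/250*1/10) = [3/250, 31/2500)
  'f': [3/250 + 1/250*1/10, 3/250 + 1/250*3/10) = [31/2500, 33/2500)
  'b': [3/250 + 1/250*3/10, 3/250 + 1/250*3/5) = [33/2500, 9/625)
  'c': [3/250 + 1/250*3/5, 3/250 + 1/250*1/1) = [9/625, 2/125) <- contains code 19/1250
  emit 'c', narrow to [9/625, 2/125)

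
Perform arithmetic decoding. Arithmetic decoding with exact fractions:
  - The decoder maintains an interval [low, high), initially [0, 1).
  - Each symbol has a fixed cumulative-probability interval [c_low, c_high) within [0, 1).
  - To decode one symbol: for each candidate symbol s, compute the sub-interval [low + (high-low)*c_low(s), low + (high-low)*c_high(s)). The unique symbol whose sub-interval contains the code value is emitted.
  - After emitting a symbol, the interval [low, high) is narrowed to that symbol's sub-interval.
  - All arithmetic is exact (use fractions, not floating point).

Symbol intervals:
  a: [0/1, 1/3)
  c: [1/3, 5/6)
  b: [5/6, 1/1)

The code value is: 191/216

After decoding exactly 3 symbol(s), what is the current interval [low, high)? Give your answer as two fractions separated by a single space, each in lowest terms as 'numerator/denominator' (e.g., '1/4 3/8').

Answer: 95/108 8/9

Derivation:
Step 1: interval [0/1, 1/1), width = 1/1 - 0/1 = 1/1
  'a': [0/1 + 1/1*0/1, 0/1 + 1/1*1/3) = [0/1, 1/3)
  'c': [0/1 + 1/1*1/3, 0/1 + 1/1*5/6) = [1/3, 5/6)
  'b': [0/1 + 1/1*5/6, 0/1 + 1/1*1/1) = [5/6, 1/1) <- contains code 191/216
  emit 'b', narrow to [5/6, 1/1)
Step 2: interval [5/6, 1/1), width = 1/1 - 5/6 = 1/6
  'a': [5/6 + 1/6*0/1, 5/6 + 1/6*1/3) = [5/6, 8/9) <- contains code 191/216
  'c': [5/6 + 1/6*1/3, 5/6 + 1/6*5/6) = [8/9, 35/36)
  'b': [5/6 + 1/6*5/6, 5/6 + 1/6*1/1) = [35/36, 1/1)
  emit 'a', narrow to [5/6, 8/9)
Step 3: interval [5/6, 8/9), width = 8/9 - 5/6 = 1/18
  'a': [5/6 + 1/18*0/1, 5/6 + 1/18*1/3) = [5/6, 23/27)
  'c': [5/6 + 1/18*1/3, 5/6 + 1/18*5/6) = [23/27, 95/108)
  'b': [5/6 + 1/18*5/6, 5/6 + 1/18*1/1) = [95/108, 8/9) <- contains code 191/216
  emit 'b', narrow to [95/108, 8/9)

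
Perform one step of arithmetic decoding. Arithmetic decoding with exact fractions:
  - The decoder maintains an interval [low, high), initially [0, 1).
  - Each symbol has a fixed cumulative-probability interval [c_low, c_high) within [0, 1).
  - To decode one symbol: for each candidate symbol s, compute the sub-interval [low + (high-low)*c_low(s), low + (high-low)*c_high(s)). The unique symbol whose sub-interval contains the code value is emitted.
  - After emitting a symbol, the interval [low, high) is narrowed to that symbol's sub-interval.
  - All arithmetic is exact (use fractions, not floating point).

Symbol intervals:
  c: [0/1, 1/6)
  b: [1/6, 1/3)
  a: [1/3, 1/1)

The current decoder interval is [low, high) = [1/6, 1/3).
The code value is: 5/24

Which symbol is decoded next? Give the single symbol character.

Interval width = high − low = 1/3 − 1/6 = 1/6
Scaled code = (code − low) / width = (5/24 − 1/6) / 1/6 = 1/4
  c: [0/1, 1/6) 
  b: [1/6, 1/3) ← scaled code falls here ✓
  a: [1/3, 1/1) 

Answer: b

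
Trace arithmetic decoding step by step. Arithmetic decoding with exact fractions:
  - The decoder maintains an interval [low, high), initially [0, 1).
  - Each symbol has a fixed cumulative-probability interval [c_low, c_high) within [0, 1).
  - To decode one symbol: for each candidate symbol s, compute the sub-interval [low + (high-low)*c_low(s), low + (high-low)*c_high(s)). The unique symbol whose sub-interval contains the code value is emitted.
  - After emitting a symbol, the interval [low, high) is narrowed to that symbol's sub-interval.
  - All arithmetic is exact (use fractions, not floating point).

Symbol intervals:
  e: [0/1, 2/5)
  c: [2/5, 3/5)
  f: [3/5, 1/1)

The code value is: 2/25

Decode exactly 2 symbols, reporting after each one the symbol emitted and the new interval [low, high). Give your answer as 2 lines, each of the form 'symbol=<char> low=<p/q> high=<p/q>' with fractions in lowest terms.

Step 1: interval [0/1, 1/1), width = 1/1 - 0/1 = 1/1
  'e': [0/1 + 1/1*0/1, 0/1 + 1/1*2/5) = [0/1, 2/5) <- contains code 2/25
  'c': [0/1 + 1/1*2/5, 0/1 + 1/1*3/5) = [2/5, 3/5)
  'f': [0/1 + 1/1*3/5, 0/1 + 1/1*1/1) = [3/5, 1/1)
  emit 'e', narrow to [0/1, 2/5)
Step 2: interval [0/1, 2/5), width = 2/5 - 0/1 = 2/5
  'e': [0/1 + 2/5*0/1, 0/1 + 2/5*2/5) = [0/1, 4/25) <- contains code 2/25
  'c': [0/1 + 2/5*2/5, 0/1 + 2/5*3/5) = [4/25, 6/25)
  'f': [0/1 + 2/5*3/5, 0/1 + 2/5*1/1) = [6/25, 2/5)
  emit 'e', narrow to [0/1, 4/25)

Answer: symbol=e low=0/1 high=2/5
symbol=e low=0/1 high=4/25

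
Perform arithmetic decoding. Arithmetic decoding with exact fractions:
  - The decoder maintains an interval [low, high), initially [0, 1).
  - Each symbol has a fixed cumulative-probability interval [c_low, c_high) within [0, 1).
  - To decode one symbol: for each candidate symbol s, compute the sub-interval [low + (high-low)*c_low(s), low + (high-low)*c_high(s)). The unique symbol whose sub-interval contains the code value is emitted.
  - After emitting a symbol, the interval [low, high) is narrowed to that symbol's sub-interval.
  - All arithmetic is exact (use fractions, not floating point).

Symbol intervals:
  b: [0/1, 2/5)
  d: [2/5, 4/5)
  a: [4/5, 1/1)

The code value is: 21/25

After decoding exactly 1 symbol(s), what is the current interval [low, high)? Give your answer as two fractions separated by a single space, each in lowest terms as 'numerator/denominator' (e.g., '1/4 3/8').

Answer: 4/5 1/1

Derivation:
Step 1: interval [0/1, 1/1), width = 1/1 - 0/1 = 1/1
  'b': [0/1 + 1/1*0/1, 0/1 + 1/1*2/5) = [0/1, 2/5)
  'd': [0/1 + 1/1*2/5, 0/1 + 1/1*4/5) = [2/5, 4/5)
  'a': [0/1 + 1/1*4/5, 0/1 + 1/1*1/1) = [4/5, 1/1) <- contains code 21/25
  emit 'a', narrow to [4/5, 1/1)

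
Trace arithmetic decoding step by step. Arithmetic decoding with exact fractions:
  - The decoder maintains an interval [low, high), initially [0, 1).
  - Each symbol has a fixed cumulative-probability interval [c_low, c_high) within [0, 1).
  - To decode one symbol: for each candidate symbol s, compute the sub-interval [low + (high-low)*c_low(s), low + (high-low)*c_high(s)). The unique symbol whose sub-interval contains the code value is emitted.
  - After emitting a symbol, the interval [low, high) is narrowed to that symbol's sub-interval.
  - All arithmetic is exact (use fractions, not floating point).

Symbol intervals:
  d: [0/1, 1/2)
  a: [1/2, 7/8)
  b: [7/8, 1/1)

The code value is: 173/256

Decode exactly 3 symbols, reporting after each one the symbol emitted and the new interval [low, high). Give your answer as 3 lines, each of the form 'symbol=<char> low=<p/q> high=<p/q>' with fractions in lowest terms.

Step 1: interval [0/1, 1/1), width = 1/1 - 0/1 = 1/1
  'd': [0/1 + 1/1*0/1, 0/1 + 1/1*1/2) = [0/1, 1/2)
  'a': [0/1 + 1/1*1/2, 0/1 + 1/1*7/8) = [1/2, 7/8) <- contains code 173/256
  'b': [0/1 + 1/1*7/8, 0/1 + 1/1*1/1) = [7/8, 1/1)
  emit 'a', narrow to [1/2, 7/8)
Step 2: interval [1/2, 7/8), width = 7/8 - 1/2 = 3/8
  'd': [1/2 + 3/8*0/1, 1/2 + 3/8*1/2) = [1/2, 11/16) <- contains code 173/256
  'a': [1/2 + 3/8*1/2, 1/2 + 3/8*7/8) = [11/16, 53/64)
  'b': [1/2 + 3/8*7/8, 1/2 + 3/8*1/1) = [53/64, 7/8)
  emit 'd', narrow to [1/2, 11/16)
Step 3: interval [1/2, 11/16), width = 11/16 - 1/2 = 3/16
  'd': [1/2 + 3/16*0/1, 1/2 + 3/16*1/2) = [1/2, 19/32)
  'a': [1/2 + 3/16*1/2, 1/2 + 3/16*7/8) = [19/32, 85/128)
  'b': [1/2 + 3/16*7/8, 1/2 + 3/16*1/1) = [85/128, 11/16) <- contains code 173/256
  emit 'b', narrow to [85/128, 11/16)

Answer: symbol=a low=1/2 high=7/8
symbol=d low=1/2 high=11/16
symbol=b low=85/128 high=11/16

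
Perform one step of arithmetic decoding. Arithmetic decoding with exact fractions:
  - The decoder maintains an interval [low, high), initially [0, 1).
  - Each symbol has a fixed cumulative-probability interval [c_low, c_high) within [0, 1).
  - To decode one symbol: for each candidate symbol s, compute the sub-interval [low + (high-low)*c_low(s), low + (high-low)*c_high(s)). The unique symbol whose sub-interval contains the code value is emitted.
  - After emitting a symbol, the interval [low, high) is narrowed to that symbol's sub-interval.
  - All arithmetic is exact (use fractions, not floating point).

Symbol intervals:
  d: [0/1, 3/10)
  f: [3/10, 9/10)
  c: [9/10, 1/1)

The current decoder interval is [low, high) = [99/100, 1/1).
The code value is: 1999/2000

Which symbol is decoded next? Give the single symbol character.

Answer: c

Derivation:
Interval width = high − low = 1/1 − 99/100 = 1/100
Scaled code = (code − low) / width = (1999/2000 − 99/100) / 1/100 = 19/20
  d: [0/1, 3/10) 
  f: [3/10, 9/10) 
  c: [9/10, 1/1) ← scaled code falls here ✓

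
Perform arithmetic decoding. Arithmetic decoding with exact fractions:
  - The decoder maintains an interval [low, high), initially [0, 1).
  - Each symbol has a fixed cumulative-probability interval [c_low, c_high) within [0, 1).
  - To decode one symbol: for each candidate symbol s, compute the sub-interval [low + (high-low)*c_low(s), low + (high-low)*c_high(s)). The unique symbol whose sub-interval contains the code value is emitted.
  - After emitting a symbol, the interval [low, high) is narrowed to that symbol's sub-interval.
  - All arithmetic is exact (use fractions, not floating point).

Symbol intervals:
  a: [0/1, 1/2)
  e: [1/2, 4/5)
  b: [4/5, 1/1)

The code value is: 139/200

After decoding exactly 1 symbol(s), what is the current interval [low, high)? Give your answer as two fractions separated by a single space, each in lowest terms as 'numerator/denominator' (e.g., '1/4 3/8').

Step 1: interval [0/1, 1/1), width = 1/1 - 0/1 = 1/1
  'a': [0/1 + 1/1*0/1, 0/1 + 1/1*1/2) = [0/1, 1/2)
  'e': [0/1 + 1/1*1/2, 0/1 + 1/1*4/5) = [1/2, 4/5) <- contains code 139/200
  'b': [0/1 + 1/1*4/5, 0/1 + 1/1*1/1) = [4/5, 1/1)
  emit 'e', narrow to [1/2, 4/5)

Answer: 1/2 4/5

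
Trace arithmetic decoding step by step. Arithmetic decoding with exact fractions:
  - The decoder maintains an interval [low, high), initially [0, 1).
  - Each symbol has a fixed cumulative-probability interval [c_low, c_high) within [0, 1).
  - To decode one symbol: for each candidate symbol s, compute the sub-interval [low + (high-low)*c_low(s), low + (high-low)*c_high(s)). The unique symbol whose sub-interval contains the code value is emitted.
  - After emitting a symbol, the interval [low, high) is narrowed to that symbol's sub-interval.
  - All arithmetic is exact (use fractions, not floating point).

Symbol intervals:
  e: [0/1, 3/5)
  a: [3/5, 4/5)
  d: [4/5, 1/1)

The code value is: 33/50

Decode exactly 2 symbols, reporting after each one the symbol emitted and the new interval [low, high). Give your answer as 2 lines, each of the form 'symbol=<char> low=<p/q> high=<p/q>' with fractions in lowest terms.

Answer: symbol=a low=3/5 high=4/5
symbol=e low=3/5 high=18/25

Derivation:
Step 1: interval [0/1, 1/1), width = 1/1 - 0/1 = 1/1
  'e': [0/1 + 1/1*0/1, 0/1 + 1/1*3/5) = [0/1, 3/5)
  'a': [0/1 + 1/1*3/5, 0/1 + 1/1*4/5) = [3/5, 4/5) <- contains code 33/50
  'd': [0/1 + 1/1*4/5, 0/1 + 1/1*1/1) = [4/5, 1/1)
  emit 'a', narrow to [3/5, 4/5)
Step 2: interval [3/5, 4/5), width = 4/5 - 3/5 = 1/5
  'e': [3/5 + 1/5*0/1, 3/5 + 1/5*3/5) = [3/5, 18/25) <- contains code 33/50
  'a': [3/5 + 1/5*3/5, 3/5 + 1/5*4/5) = [18/25, 19/25)
  'd': [3/5 + 1/5*4/5, 3/5 + 1/5*1/1) = [19/25, 4/5)
  emit 'e', narrow to [3/5, 18/25)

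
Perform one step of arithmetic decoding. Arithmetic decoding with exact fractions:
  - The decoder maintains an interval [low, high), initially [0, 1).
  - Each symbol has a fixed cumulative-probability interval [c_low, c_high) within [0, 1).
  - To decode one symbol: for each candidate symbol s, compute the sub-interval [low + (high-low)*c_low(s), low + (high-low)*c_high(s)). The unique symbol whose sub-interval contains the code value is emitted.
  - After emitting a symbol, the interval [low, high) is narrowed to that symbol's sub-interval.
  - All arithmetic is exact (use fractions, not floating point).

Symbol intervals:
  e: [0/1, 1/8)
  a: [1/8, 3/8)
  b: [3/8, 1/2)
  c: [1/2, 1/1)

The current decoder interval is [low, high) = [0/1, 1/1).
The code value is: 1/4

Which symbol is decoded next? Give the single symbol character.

Answer: a

Derivation:
Interval width = high − low = 1/1 − 0/1 = 1/1
Scaled code = (code − low) / width = (1/4 − 0/1) / 1/1 = 1/4
  e: [0/1, 1/8) 
  a: [1/8, 3/8) ← scaled code falls here ✓
  b: [3/8, 1/2) 
  c: [1/2, 1/1) 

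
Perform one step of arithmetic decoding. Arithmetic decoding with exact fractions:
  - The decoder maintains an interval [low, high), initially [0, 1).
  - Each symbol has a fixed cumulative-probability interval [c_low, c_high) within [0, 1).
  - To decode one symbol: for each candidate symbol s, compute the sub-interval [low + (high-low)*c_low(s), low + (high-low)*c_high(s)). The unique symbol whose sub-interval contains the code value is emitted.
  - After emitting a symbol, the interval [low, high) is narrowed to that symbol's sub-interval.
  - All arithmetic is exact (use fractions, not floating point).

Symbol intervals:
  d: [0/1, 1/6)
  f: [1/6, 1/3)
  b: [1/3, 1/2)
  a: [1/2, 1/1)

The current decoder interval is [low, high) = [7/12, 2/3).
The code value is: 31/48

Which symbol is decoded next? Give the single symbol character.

Interval width = high − low = 2/3 − 7/12 = 1/12
Scaled code = (code − low) / width = (31/48 − 7/12) / 1/12 = 3/4
  d: [0/1, 1/6) 
  f: [1/6, 1/3) 
  b: [1/3, 1/2) 
  a: [1/2, 1/1) ← scaled code falls here ✓

Answer: a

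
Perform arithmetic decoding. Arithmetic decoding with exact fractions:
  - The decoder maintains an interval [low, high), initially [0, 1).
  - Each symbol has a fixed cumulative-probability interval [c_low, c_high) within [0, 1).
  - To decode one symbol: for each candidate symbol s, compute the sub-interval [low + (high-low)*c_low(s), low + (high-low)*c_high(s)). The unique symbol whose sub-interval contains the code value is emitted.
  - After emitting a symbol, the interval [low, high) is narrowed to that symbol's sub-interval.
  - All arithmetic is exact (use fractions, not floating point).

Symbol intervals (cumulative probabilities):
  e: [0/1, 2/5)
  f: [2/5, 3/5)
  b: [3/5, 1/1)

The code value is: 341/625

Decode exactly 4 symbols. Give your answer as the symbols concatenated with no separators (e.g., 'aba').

Answer: fbeb

Derivation:
Step 1: interval [0/1, 1/1), width = 1/1 - 0/1 = 1/1
  'e': [0/1 + 1/1*0/1, 0/1 + 1/1*2/5) = [0/1, 2/5)
  'f': [0/1 + 1/1*2/5, 0/1 + 1/1*3/5) = [2/5, 3/5) <- contains code 341/625
  'b': [0/1 + 1/1*3/5, 0/1 + 1/1*1/1) = [3/5, 1/1)
  emit 'f', narrow to [2/5, 3/5)
Step 2: interval [2/5, 3/5), width = 3/5 - 2/5 = 1/5
  'e': [2/5 + 1/5*0/1, 2/5 + 1/5*2/5) = [2/5, 12/25)
  'f': [2/5 + 1/5*2/5, 2/5 + 1/5*3/5) = [12/25, 13/25)
  'b': [2/5 + 1/5*3/5, 2/5 + 1/5*1/1) = [13/25, 3/5) <- contains code 341/625
  emit 'b', narrow to [13/25, 3/5)
Step 3: interval [13/25, 3/5), width = 3/5 - 13/25 = 2/25
  'e': [13/25 + 2/25*0/1, 13/25 + 2/25*2/5) = [13/25, 69/125) <- contains code 341/625
  'f': [13/25 + 2/25*2/5, 13/25 + 2/25*3/5) = [69/125, 71/125)
  'b': [13/25 + 2/25*3/5, 13/25 + 2/25*1/1) = [71/125, 3/5)
  emit 'e', narrow to [13/25, 69/125)
Step 4: interval [13/25, 69/125), width = 69/125 - 13/25 = 4/125
  'e': [13/25 + 4/125*0/1, 13/25 + 4/125*2/5) = [13/25, 333/625)
  'f': [13/25 + 4/125*2/5, 13/25 + 4/125*3/5) = [333/625, 337/625)
  'b': [13/25 + 4/125*3/5, 13/25 + 4/125*1/1) = [337/625, 69/125) <- contains code 341/625
  emit 'b', narrow to [337/625, 69/125)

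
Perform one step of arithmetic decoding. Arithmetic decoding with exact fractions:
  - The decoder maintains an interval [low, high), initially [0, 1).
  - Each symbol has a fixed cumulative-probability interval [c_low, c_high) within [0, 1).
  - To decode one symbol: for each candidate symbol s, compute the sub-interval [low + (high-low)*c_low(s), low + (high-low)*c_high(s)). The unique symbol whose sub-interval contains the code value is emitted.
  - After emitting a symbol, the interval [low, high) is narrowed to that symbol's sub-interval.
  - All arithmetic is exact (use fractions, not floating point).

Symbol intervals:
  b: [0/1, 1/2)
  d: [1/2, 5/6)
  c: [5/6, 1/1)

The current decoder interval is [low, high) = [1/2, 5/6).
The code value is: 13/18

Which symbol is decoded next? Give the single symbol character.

Answer: d

Derivation:
Interval width = high − low = 5/6 − 1/2 = 1/3
Scaled code = (code − low) / width = (13/18 − 1/2) / 1/3 = 2/3
  b: [0/1, 1/2) 
  d: [1/2, 5/6) ← scaled code falls here ✓
  c: [5/6, 1/1) 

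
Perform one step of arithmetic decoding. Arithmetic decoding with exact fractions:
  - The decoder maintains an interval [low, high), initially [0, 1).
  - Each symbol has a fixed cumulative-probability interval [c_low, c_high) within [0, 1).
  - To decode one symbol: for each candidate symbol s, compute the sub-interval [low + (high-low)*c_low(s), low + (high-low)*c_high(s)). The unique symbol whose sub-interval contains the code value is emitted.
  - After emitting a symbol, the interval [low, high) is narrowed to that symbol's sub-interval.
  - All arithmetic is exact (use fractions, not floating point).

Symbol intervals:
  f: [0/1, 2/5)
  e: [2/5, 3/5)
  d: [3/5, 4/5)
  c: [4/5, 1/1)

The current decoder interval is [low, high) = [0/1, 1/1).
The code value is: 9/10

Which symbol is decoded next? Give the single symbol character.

Interval width = high − low = 1/1 − 0/1 = 1/1
Scaled code = (code − low) / width = (9/10 − 0/1) / 1/1 = 9/10
  f: [0/1, 2/5) 
  e: [2/5, 3/5) 
  d: [3/5, 4/5) 
  c: [4/5, 1/1) ← scaled code falls here ✓

Answer: c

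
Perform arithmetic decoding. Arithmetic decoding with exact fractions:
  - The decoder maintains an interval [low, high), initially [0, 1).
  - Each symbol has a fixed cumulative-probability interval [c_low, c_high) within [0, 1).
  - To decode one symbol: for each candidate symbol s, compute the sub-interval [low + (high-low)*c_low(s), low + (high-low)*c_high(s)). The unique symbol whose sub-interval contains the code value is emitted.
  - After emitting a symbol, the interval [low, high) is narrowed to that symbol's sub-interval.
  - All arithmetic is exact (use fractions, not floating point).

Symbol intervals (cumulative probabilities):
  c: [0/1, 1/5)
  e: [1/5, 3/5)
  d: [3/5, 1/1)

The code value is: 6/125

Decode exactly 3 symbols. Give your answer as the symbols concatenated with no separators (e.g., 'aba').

Answer: cec

Derivation:
Step 1: interval [0/1, 1/1), width = 1/1 - 0/1 = 1/1
  'c': [0/1 + 1/1*0/1, 0/1 + 1/1*1/5) = [0/1, 1/5) <- contains code 6/125
  'e': [0/1 + 1/1*1/5, 0/1 + 1/1*3/5) = [1/5, 3/5)
  'd': [0/1 + 1/1*3/5, 0/1 + 1/1*1/1) = [3/5, 1/1)
  emit 'c', narrow to [0/1, 1/5)
Step 2: interval [0/1, 1/5), width = 1/5 - 0/1 = 1/5
  'c': [0/1 + 1/5*0/1, 0/1 + 1/5*1/5) = [0/1, 1/25)
  'e': [0/1 + 1/5*1/5, 0/1 + 1/5*3/5) = [1/25, 3/25) <- contains code 6/125
  'd': [0/1 + 1/5*3/5, 0/1 + 1/5*1/1) = [3/25, 1/5)
  emit 'e', narrow to [1/25, 3/25)
Step 3: interval [1/25, 3/25), width = 3/25 - 1/25 = 2/25
  'c': [1/25 + 2/25*0/1, 1/25 + 2/25*1/5) = [1/25, 7/125) <- contains code 6/125
  'e': [1/25 + 2/25*1/5, 1/25 + 2/25*3/5) = [7/125, 11/125)
  'd': [1/25 + 2/25*3/5, 1/25 + 2/25*1/1) = [11/125, 3/25)
  emit 'c', narrow to [1/25, 7/125)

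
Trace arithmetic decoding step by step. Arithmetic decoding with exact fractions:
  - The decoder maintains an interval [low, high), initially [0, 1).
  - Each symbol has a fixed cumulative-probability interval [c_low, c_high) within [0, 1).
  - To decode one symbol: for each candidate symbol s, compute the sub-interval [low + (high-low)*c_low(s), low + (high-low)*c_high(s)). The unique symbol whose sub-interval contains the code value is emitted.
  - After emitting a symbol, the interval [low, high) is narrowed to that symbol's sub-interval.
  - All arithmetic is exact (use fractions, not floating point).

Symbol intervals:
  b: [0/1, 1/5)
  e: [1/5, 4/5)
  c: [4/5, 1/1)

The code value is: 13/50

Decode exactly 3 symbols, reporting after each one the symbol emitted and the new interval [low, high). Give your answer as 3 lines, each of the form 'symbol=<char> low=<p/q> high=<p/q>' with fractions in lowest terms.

Answer: symbol=e low=1/5 high=4/5
symbol=b low=1/5 high=8/25
symbol=e low=28/125 high=37/125

Derivation:
Step 1: interval [0/1, 1/1), width = 1/1 - 0/1 = 1/1
  'b': [0/1 + 1/1*0/1, 0/1 + 1/1*1/5) = [0/1, 1/5)
  'e': [0/1 + 1/1*1/5, 0/1 + 1/1*4/5) = [1/5, 4/5) <- contains code 13/50
  'c': [0/1 + 1/1*4/5, 0/1 + 1/1*1/1) = [4/5, 1/1)
  emit 'e', narrow to [1/5, 4/5)
Step 2: interval [1/5, 4/5), width = 4/5 - 1/5 = 3/5
  'b': [1/5 + 3/5*0/1, 1/5 + 3/5*1/5) = [1/5, 8/25) <- contains code 13/50
  'e': [1/5 + 3/5*1/5, 1/5 + 3/5*4/5) = [8/25, 17/25)
  'c': [1/5 + 3/5*4/5, 1/5 + 3/5*1/1) = [17/25, 4/5)
  emit 'b', narrow to [1/5, 8/25)
Step 3: interval [1/5, 8/25), width = 8/25 - 1/5 = 3/25
  'b': [1/5 + 3/25*0/1, 1/5 + 3/25*1/5) = [1/5, 28/125)
  'e': [1/5 + 3/25*1/5, 1/5 + 3/25*4/5) = [28/125, 37/125) <- contains code 13/50
  'c': [1/5 + 3/25*4/5, 1/5 + 3/25*1/1) = [37/125, 8/25)
  emit 'e', narrow to [28/125, 37/125)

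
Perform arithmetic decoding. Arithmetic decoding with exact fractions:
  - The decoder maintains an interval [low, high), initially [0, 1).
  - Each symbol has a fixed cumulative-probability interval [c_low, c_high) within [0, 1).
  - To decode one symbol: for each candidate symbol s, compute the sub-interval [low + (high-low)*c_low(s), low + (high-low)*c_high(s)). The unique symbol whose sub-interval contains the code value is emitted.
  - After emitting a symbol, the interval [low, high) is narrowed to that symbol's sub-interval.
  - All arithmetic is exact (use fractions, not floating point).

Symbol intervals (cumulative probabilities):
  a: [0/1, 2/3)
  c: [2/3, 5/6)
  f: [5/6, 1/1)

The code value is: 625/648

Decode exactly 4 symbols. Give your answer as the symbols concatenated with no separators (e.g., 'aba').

Answer: fcca

Derivation:
Step 1: interval [0/1, 1/1), width = 1/1 - 0/1 = 1/1
  'a': [0/1 + 1/1*0/1, 0/1 + 1/1*2/3) = [0/1, 2/3)
  'c': [0/1 + 1/1*2/3, 0/1 + 1/1*5/6) = [2/3, 5/6)
  'f': [0/1 + 1/1*5/6, 0/1 + 1/1*1/1) = [5/6, 1/1) <- contains code 625/648
  emit 'f', narrow to [5/6, 1/1)
Step 2: interval [5/6, 1/1), width = 1/1 - 5/6 = 1/6
  'a': [5/6 + 1/6*0/1, 5/6 + 1/6*2/3) = [5/6, 17/18)
  'c': [5/6 + 1/6*2/3, 5/6 + 1/6*5/6) = [17/18, 35/36) <- contains code 625/648
  'f': [5/6 + 1/6*5/6, 5/6 + 1/6*1/1) = [35/36, 1/1)
  emit 'c', narrow to [17/18, 35/36)
Step 3: interval [17/18, 35/36), width = 35/36 - 17/18 = 1/36
  'a': [17/18 + 1/36*0/1, 17/18 + 1/36*2/3) = [17/18, 26/27)
  'c': [17/18 + 1/36*2/3, 17/18 + 1/36*5/6) = [26/27, 209/216) <- contains code 625/648
  'f': [17/18 + 1/36*5/6, 17/18 + 1/36*1/1) = [209/216, 35/36)
  emit 'c', narrow to [26/27, 209/216)
Step 4: interval [26/27, 209/216), width = 209/216 - 26/27 = 1/216
  'a': [26/27 + 1/216*0/1, 26/27 + 1/216*2/3) = [26/27, 313/324) <- contains code 625/648
  'c': [26/27 + 1/216*2/3, 26/27 + 1/216*5/6) = [313/324, 1253/1296)
  'f': [26/27 + 1/216*5/6, 26/27 + 1/216*1/1) = [1253/1296, 209/216)
  emit 'a', narrow to [26/27, 313/324)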